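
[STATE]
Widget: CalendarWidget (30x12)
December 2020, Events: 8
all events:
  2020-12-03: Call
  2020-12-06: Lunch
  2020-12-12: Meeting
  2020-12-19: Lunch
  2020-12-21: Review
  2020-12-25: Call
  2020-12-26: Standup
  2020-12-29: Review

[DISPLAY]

        December 2020         
Mo Tu We Th Fr Sa Su          
    1  2  3*  4  5  6*        
 7  8  9 10 11 12* 13         
14 15 16 17 18 19* 20         
21* 22 23 24 25* 26* 27       
28 29* 30 31                  
                              
                              
                              
                              
                              


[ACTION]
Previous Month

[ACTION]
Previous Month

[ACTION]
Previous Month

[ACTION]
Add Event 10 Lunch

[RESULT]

        September 2020        
Mo Tu We Th Fr Sa Su          
    1  2  3  4  5  6          
 7  8  9 10* 11 12 13         
14 15 16 17 18 19 20          
21 22 23 24 25 26 27          
28 29 30                      
                              
                              
                              
                              
                              


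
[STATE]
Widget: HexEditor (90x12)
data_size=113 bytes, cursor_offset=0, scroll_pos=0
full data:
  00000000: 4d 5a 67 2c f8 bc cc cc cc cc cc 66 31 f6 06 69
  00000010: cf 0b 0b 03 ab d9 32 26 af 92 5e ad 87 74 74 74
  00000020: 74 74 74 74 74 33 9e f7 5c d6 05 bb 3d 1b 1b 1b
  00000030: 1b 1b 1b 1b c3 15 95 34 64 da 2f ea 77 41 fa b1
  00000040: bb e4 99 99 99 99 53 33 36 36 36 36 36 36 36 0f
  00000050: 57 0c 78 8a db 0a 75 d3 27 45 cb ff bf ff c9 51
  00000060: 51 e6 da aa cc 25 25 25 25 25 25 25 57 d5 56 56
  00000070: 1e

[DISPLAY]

00000000  4D 5a 67 2c f8 bc cc cc  cc cc cc 66 31 f6 06 69  |MZg,.......f1..i|            
00000010  cf 0b 0b 03 ab d9 32 26  af 92 5e ad 87 74 74 74  |......2&..^..ttt|            
00000020  74 74 74 74 74 33 9e f7  5c d6 05 bb 3d 1b 1b 1b  |ttttt3..\...=...|            
00000030  1b 1b 1b 1b c3 15 95 34  64 da 2f ea 77 41 fa b1  |.......4d./.wA..|            
00000040  bb e4 99 99 99 99 53 33  36 36 36 36 36 36 36 0f  |......S36666666.|            
00000050  57 0c 78 8a db 0a 75 d3  27 45 cb ff bf ff c9 51  |W.x...u.'E.....Q|            
00000060  51 e6 da aa cc 25 25 25  25 25 25 25 57 d5 56 56  |Q....%%%%%%%W.VV|            
00000070  1e                                                |.               |            
                                                                                          
                                                                                          
                                                                                          
                                                                                          


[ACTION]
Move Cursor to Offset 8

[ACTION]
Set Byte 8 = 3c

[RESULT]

00000000  4d 5a 67 2c f8 bc cc cc  3C cc cc 66 31 f6 06 69  |MZg,....<..f1..i|            
00000010  cf 0b 0b 03 ab d9 32 26  af 92 5e ad 87 74 74 74  |......2&..^..ttt|            
00000020  74 74 74 74 74 33 9e f7  5c d6 05 bb 3d 1b 1b 1b  |ttttt3..\...=...|            
00000030  1b 1b 1b 1b c3 15 95 34  64 da 2f ea 77 41 fa b1  |.......4d./.wA..|            
00000040  bb e4 99 99 99 99 53 33  36 36 36 36 36 36 36 0f  |......S36666666.|            
00000050  57 0c 78 8a db 0a 75 d3  27 45 cb ff bf ff c9 51  |W.x...u.'E.....Q|            
00000060  51 e6 da aa cc 25 25 25  25 25 25 25 57 d5 56 56  |Q....%%%%%%%W.VV|            
00000070  1e                                                |.               |            
                                                                                          
                                                                                          
                                                                                          
                                                                                          


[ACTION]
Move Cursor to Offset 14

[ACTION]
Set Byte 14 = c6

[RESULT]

00000000  4d 5a 67 2c f8 bc cc cc  3c cc cc 66 31 f6 C6 69  |MZg,....<..f1..i|            
00000010  cf 0b 0b 03 ab d9 32 26  af 92 5e ad 87 74 74 74  |......2&..^..ttt|            
00000020  74 74 74 74 74 33 9e f7  5c d6 05 bb 3d 1b 1b 1b  |ttttt3..\...=...|            
00000030  1b 1b 1b 1b c3 15 95 34  64 da 2f ea 77 41 fa b1  |.......4d./.wA..|            
00000040  bb e4 99 99 99 99 53 33  36 36 36 36 36 36 36 0f  |......S36666666.|            
00000050  57 0c 78 8a db 0a 75 d3  27 45 cb ff bf ff c9 51  |W.x...u.'E.....Q|            
00000060  51 e6 da aa cc 25 25 25  25 25 25 25 57 d5 56 56  |Q....%%%%%%%W.VV|            
00000070  1e                                                |.               |            
                                                                                          
                                                                                          
                                                                                          
                                                                                          


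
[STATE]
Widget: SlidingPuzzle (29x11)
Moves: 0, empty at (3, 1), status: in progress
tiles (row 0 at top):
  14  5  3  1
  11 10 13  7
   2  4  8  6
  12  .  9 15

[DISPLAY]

┌────┬────┬────┬────┐        
│ 14 │  5 │  3 │  1 │        
├────┼────┼────┼────┤        
│ 11 │ 10 │ 13 │  7 │        
├────┼────┼────┼────┤        
│  2 │  4 │  8 │  6 │        
├────┼────┼────┼────┤        
│ 12 │    │  9 │ 15 │        
└────┴────┴────┴────┘        
Moves: 0                     
                             


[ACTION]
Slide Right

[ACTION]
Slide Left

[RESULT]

┌────┬────┬────┬────┐        
│ 14 │  5 │  3 │  1 │        
├────┼────┼────┼────┤        
│ 11 │ 10 │ 13 │  7 │        
├────┼────┼────┼────┤        
│  2 │  4 │  8 │  6 │        
├────┼────┼────┼────┤        
│ 12 │    │  9 │ 15 │        
└────┴────┴────┴────┘        
Moves: 2                     
                             


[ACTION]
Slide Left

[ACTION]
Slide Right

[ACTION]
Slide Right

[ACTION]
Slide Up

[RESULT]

┌────┬────┬────┬────┐        
│ 14 │  5 │  3 │  1 │        
├────┼────┼────┼────┤        
│ 11 │ 10 │ 13 │  7 │        
├────┼────┼────┼────┤        
│  2 │  4 │  8 │  6 │        
├────┼────┼────┼────┤        
│    │ 12 │  9 │ 15 │        
└────┴────┴────┴────┘        
Moves: 5                     
                             


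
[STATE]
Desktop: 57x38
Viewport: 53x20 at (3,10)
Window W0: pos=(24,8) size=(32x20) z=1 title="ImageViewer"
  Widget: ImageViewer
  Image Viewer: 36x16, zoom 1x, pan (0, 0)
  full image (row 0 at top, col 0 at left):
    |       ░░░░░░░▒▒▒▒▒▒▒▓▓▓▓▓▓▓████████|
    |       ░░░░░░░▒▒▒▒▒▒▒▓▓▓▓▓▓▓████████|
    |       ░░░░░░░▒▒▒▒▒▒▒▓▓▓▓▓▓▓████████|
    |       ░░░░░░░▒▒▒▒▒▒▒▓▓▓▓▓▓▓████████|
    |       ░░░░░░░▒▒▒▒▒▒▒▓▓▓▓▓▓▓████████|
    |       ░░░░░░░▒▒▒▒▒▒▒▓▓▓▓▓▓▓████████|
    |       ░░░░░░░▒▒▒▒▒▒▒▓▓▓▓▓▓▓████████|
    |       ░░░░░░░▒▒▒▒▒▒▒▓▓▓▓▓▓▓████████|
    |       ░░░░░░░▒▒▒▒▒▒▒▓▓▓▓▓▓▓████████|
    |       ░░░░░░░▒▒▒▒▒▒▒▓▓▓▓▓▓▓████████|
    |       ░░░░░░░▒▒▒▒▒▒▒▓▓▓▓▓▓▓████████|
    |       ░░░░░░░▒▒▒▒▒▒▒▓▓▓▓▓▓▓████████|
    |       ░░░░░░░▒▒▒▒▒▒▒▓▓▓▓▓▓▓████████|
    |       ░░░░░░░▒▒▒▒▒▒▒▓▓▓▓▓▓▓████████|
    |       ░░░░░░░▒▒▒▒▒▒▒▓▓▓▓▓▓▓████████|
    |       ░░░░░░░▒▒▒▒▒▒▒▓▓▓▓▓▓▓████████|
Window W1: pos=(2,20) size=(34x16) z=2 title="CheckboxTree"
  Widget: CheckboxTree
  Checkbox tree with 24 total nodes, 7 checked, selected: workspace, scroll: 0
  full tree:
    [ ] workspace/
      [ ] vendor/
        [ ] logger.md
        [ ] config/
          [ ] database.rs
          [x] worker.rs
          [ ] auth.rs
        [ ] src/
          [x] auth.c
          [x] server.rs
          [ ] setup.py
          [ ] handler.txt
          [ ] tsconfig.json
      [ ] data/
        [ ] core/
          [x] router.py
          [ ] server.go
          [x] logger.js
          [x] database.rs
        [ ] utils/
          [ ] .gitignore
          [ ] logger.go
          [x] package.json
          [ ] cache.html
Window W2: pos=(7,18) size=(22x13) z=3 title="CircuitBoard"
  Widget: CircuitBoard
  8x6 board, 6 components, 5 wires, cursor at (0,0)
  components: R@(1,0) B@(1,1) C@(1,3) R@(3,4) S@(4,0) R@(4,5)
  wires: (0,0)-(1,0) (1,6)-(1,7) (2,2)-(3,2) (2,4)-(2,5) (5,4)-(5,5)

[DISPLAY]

                     ┠──────────────────────────────┨
                     ┃       ░░░░░░░▒▒▒▒▒▒▒▓▓▓▓▓▓▓██┃
                     ┃       ░░░░░░░▒▒▒▒▒▒▒▓▓▓▓▓▓▓██┃
                     ┃       ░░░░░░░▒▒▒▒▒▒▒▓▓▓▓▓▓▓██┃
                     ┃       ░░░░░░░▒▒▒▒▒▒▒▓▓▓▓▓▓▓██┃
                     ┃       ░░░░░░░▒▒▒▒▒▒▒▓▓▓▓▓▓▓██┃
                     ┃       ░░░░░░░▒▒▒▒▒▒▒▓▓▓▓▓▓▓██┃
                     ┃       ░░░░░░░▒▒▒▒▒▒▒▓▓▓▓▓▓▓██┃
    ┏━━━━━━━━━━━━━━━━━━━━┓   ░░░░░░░▒▒▒▒▒▒▒▓▓▓▓▓▓▓██┃
    ┃ CircuitBoard       ┃   ░░░░░░░▒▒▒▒▒▒▒▓▓▓▓▓▓▓██┃
━━━━┠────────────────────┨━━━━━━┓░░░▒▒▒▒▒▒▒▓▓▓▓▓▓▓██┃
 Che┃   0 1 2 3 4 5 6 7  ┃      ┃░░░▒▒▒▒▒▒▒▓▓▓▓▓▓▓██┃
────┃0  [.]              ┃──────┨░░░▒▒▒▒▒▒▒▓▓▓▓▓▓▓██┃
>[-]┃    │               ┃      ┃░░░▒▒▒▒▒▒▒▓▓▓▓▓▓▓██┃
   [┃1   R   B       C   ┃      ┃░░░▒▒▒▒▒▒▒▓▓▓▓▓▓▓██┃
    ┃                    ┃      ┃░░░▒▒▒▒▒▒▒▓▓▓▓▓▓▓██┃
    ┃2           ·       ┃      ┃░░░▒▒▒▒▒▒▒▓▓▓▓▓▓▓██┃
    ┃            │       ┃      ┃━━━━━━━━━━━━━━━━━━━┛
    ┃3           ·       ┃      ┃                    
    ┃                    ┃      ┃                    


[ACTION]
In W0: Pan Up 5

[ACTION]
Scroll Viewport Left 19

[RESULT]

                        ┠────────────────────────────
                        ┃       ░░░░░░░▒▒▒▒▒▒▒▓▓▓▓▓▓▓
                        ┃       ░░░░░░░▒▒▒▒▒▒▒▓▓▓▓▓▓▓
                        ┃       ░░░░░░░▒▒▒▒▒▒▒▓▓▓▓▓▓▓
                        ┃       ░░░░░░░▒▒▒▒▒▒▒▓▓▓▓▓▓▓
                        ┃       ░░░░░░░▒▒▒▒▒▒▒▓▓▓▓▓▓▓
                        ┃       ░░░░░░░▒▒▒▒▒▒▒▓▓▓▓▓▓▓
                        ┃       ░░░░░░░▒▒▒▒▒▒▒▓▓▓▓▓▓▓
       ┏━━━━━━━━━━━━━━━━━━━━┓   ░░░░░░░▒▒▒▒▒▒▒▓▓▓▓▓▓▓
       ┃ CircuitBoard       ┃   ░░░░░░░▒▒▒▒▒▒▒▓▓▓▓▓▓▓
  ┏━━━━┠────────────────────┨━━━━━━┓░░░▒▒▒▒▒▒▒▓▓▓▓▓▓▓
  ┃ Che┃   0 1 2 3 4 5 6 7  ┃      ┃░░░▒▒▒▒▒▒▒▓▓▓▓▓▓▓
  ┠────┃0  [.]              ┃──────┨░░░▒▒▒▒▒▒▒▓▓▓▓▓▓▓
  ┃>[-]┃    │               ┃      ┃░░░▒▒▒▒▒▒▒▓▓▓▓▓▓▓
  ┃   [┃1   R   B       C   ┃      ┃░░░▒▒▒▒▒▒▒▓▓▓▓▓▓▓
  ┃    ┃                    ┃      ┃░░░▒▒▒▒▒▒▒▓▓▓▓▓▓▓
  ┃    ┃2           ·       ┃      ┃░░░▒▒▒▒▒▒▒▓▓▓▓▓▓▓
  ┃    ┃            │       ┃      ┃━━━━━━━━━━━━━━━━━
  ┃    ┃3           ·       ┃      ┃                 
  ┃    ┃                    ┃      ┃                 


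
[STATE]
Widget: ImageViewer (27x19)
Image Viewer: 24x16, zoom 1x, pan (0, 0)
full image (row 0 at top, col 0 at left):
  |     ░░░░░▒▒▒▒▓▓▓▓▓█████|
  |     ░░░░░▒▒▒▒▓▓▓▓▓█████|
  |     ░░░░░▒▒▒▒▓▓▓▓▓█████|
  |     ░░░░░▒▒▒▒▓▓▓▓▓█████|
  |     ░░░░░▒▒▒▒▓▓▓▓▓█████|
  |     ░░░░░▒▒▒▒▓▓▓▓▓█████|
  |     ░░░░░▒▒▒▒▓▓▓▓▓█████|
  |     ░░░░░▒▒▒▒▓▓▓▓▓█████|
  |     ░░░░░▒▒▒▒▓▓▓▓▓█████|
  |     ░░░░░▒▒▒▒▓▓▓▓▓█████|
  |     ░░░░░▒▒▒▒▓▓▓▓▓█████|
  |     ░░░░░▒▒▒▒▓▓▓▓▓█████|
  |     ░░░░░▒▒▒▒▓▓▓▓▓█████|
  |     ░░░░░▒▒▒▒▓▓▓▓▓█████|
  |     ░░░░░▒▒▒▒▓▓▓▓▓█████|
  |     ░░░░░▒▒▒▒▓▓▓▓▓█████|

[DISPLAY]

     ░░░░░▒▒▒▒▓▓▓▓▓█████   
     ░░░░░▒▒▒▒▓▓▓▓▓█████   
     ░░░░░▒▒▒▒▓▓▓▓▓█████   
     ░░░░░▒▒▒▒▓▓▓▓▓█████   
     ░░░░░▒▒▒▒▓▓▓▓▓█████   
     ░░░░░▒▒▒▒▓▓▓▓▓█████   
     ░░░░░▒▒▒▒▓▓▓▓▓█████   
     ░░░░░▒▒▒▒▓▓▓▓▓█████   
     ░░░░░▒▒▒▒▓▓▓▓▓█████   
     ░░░░░▒▒▒▒▓▓▓▓▓█████   
     ░░░░░▒▒▒▒▓▓▓▓▓█████   
     ░░░░░▒▒▒▒▓▓▓▓▓█████   
     ░░░░░▒▒▒▒▓▓▓▓▓█████   
     ░░░░░▒▒▒▒▓▓▓▓▓█████   
     ░░░░░▒▒▒▒▓▓▓▓▓█████   
     ░░░░░▒▒▒▒▓▓▓▓▓█████   
                           
                           
                           


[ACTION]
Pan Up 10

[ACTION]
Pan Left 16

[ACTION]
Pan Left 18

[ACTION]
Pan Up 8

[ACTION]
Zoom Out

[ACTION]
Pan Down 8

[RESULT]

     ░░░░░▒▒▒▒▓▓▓▓▓█████   
     ░░░░░▒▒▒▒▓▓▓▓▓█████   
     ░░░░░▒▒▒▒▓▓▓▓▓█████   
     ░░░░░▒▒▒▒▓▓▓▓▓█████   
     ░░░░░▒▒▒▒▓▓▓▓▓█████   
     ░░░░░▒▒▒▒▓▓▓▓▓█████   
     ░░░░░▒▒▒▒▓▓▓▓▓█████   
     ░░░░░▒▒▒▒▓▓▓▓▓█████   
                           
                           
                           
                           
                           
                           
                           
                           
                           
                           
                           


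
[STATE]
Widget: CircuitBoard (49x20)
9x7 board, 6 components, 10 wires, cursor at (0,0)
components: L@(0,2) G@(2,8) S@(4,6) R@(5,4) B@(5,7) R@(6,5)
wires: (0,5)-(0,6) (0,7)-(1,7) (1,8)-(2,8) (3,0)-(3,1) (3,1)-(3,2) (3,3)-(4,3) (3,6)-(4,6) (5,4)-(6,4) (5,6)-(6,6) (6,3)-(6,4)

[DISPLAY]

   0 1 2 3 4 5 6 7 8                             
0  [.]      L           · ─ ·   ·                
                                │                
1                               ·   ·            
                                    │            
2                                   G            
                                                 
3   · ─ · ─ ·   ·           ·                    
                │           │                    
4               ·           S                    
                                                 
5                   R       ·   B                
                    │       │                    
6               · ─ ·   R   ·                    
Cursor: (0,0)                                    
                                                 
                                                 
                                                 
                                                 
                                                 


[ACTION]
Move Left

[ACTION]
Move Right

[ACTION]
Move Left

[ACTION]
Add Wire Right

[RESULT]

   0 1 2 3 4 5 6 7 8                             
0  [.]─ ·   L           · ─ ·   ·                
                                │                
1                               ·   ·            
                                    │            
2                                   G            
                                                 
3   · ─ · ─ ·   ·           ·                    
                │           │                    
4               ·           S                    
                                                 
5                   R       ·   B                
                    │       │                    
6               · ─ ·   R   ·                    
Cursor: (0,0)                                    
                                                 
                                                 
                                                 
                                                 
                                                 


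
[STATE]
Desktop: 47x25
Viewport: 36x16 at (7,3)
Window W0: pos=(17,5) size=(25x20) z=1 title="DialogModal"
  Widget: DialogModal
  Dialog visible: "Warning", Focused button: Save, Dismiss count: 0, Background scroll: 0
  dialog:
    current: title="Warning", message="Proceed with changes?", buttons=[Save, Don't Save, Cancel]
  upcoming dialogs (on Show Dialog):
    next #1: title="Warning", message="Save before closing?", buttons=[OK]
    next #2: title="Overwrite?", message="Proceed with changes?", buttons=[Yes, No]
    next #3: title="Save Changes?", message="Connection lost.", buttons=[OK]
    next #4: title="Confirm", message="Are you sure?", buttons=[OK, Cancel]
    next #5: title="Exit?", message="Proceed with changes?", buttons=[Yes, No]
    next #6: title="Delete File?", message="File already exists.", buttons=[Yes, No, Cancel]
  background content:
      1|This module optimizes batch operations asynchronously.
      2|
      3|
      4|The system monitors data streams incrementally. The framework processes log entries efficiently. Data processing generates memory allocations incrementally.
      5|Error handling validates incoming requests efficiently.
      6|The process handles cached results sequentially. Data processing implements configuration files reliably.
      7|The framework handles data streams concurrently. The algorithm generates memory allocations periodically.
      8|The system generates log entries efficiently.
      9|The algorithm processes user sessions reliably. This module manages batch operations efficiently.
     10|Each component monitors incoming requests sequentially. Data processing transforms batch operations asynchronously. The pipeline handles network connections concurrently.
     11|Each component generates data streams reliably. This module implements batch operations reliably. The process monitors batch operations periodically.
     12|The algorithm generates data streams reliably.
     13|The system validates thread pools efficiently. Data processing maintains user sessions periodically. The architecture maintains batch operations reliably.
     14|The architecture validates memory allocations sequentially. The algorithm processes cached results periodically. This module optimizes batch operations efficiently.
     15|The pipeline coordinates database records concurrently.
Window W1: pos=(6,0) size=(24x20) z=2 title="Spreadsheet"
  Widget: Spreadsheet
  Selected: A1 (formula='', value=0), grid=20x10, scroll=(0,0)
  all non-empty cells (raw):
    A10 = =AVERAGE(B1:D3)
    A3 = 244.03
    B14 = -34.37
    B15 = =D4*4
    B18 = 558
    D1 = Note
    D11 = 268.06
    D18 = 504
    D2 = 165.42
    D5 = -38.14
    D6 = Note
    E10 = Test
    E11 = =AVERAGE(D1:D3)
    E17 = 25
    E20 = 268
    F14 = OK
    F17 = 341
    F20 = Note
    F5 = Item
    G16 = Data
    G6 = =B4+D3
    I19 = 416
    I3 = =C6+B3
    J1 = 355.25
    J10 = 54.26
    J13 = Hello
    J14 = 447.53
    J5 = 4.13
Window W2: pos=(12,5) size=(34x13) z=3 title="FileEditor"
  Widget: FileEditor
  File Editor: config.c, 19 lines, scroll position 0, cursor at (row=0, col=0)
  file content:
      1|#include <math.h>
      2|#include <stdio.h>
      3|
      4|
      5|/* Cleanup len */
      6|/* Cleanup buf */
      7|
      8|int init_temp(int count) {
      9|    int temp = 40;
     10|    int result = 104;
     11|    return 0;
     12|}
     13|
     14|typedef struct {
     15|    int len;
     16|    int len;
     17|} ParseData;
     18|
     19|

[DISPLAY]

A1:                   ┃             
       A       B      ┃             
-----┏━━━━━━━━━━━━━━━━━━━━━━━━━━━━━━
  1  ┃ FileEditor                   
  2  ┠──────────────────────────────
  3  ┃█include <math.h>             
  4  ┃#include <stdio.h>            
  5  ┃                              
  6  ┃                              
  7  ┃/* Cleanup len */             
  8  ┃/* Cleanup buf */             
  9  ┃                              
 10  ┃int init_temp(int count) {    
 11  ┃    int temp = 40;            
 12  ┗━━━━━━━━━━━━━━━━━━━━━━━━━━━━━━
 13        0       0  ┃nt generate┃ 


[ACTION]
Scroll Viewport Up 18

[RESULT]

━━━━━━━━━━━━━━━━━━━━━━┓             
 Spreadsheet          ┃             
──────────────────────┨             
A1:                   ┃             
       A       B      ┃             
-----┏━━━━━━━━━━━━━━━━━━━━━━━━━━━━━━
  1  ┃ FileEditor                   
  2  ┠──────────────────────────────
  3  ┃█include <math.h>             
  4  ┃#include <stdio.h>            
  5  ┃                              
  6  ┃                              
  7  ┃/* Cleanup len */             
  8  ┃/* Cleanup buf */             
  9  ┃                              
 10  ┃int init_temp(int count) {    


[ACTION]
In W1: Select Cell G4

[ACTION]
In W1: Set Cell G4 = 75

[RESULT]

━━━━━━━━━━━━━━━━━━━━━━┓             
 Spreadsheet          ┃             
──────────────────────┨             
G4: 75                ┃             
       A       B      ┃             
-----┏━━━━━━━━━━━━━━━━━━━━━━━━━━━━━━
  1  ┃ FileEditor                   
  2  ┠──────────────────────────────
  3  ┃█include <math.h>             
  4  ┃#include <stdio.h>            
  5  ┃                              
  6  ┃                              
  7  ┃/* Cleanup len */             
  8  ┃/* Cleanup buf */             
  9  ┃                              
 10  ┃int init_temp(int count) {    


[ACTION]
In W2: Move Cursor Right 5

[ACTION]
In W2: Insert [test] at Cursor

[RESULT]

━━━━━━━━━━━━━━━━━━━━━━┓             
 Spreadsheet          ┃             
──────────────────────┨             
G4: 75                ┃             
       A       B      ┃             
-----┏━━━━━━━━━━━━━━━━━━━━━━━━━━━━━━
  1  ┃ FileEditor                   
  2  ┠──────────────────────────────
  3  ┃#incltest█de <math.h>         
  4  ┃#include <stdio.h>            
  5  ┃                              
  6  ┃                              
  7  ┃/* Cleanup len */             
  8  ┃/* Cleanup buf */             
  9  ┃                              
 10  ┃int init_temp(int count) {    


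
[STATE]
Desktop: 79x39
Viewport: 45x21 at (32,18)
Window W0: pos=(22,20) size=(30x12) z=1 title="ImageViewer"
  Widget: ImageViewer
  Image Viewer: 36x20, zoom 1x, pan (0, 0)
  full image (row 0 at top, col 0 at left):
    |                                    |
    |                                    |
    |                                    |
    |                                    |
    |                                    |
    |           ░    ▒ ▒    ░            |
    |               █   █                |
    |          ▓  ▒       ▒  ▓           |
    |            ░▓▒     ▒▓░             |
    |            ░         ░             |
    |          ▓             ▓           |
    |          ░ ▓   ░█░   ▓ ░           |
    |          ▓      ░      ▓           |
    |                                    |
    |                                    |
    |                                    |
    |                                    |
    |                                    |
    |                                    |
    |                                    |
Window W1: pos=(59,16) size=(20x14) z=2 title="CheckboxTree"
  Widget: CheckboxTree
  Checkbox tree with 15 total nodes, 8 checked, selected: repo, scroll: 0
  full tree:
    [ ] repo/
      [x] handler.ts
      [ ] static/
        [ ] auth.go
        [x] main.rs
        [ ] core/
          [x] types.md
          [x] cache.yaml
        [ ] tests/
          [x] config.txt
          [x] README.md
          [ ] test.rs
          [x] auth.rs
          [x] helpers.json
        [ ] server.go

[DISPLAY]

                           ┠─────────────────
                           ┃>[-] repo/       
━━━━━━━━━━━━━━━━━━━┓       ┃   [x] handler.ts
wer                ┃       ┃   [-] static/   
───────────────────┨       ┃     [ ] auth.go 
                   ┃       ┃     [x] main.rs 
                   ┃       ┃     [x] core/   
                   ┃       ┃       [x] types.
                   ┃       ┃       [x] cache.
                   ┃       ┃     [-] tests/  
  ░    ▒ ▒    ░    ┃       ┃       [x] config
      █   █        ┃       ┗━━━━━━━━━━━━━━━━━
 ▓  ▒       ▒  ▓   ┃                         
━━━━━━━━━━━━━━━━━━━┛                         
                                             
                                             
                                             
                                             
                                             
                                             
                                             


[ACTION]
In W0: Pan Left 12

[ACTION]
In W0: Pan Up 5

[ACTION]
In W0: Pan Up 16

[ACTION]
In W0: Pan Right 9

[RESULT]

                           ┠─────────────────
                           ┃>[-] repo/       
━━━━━━━━━━━━━━━━━━━┓       ┃   [x] handler.ts
wer                ┃       ┃   [-] static/   
───────────────────┨       ┃     [ ] auth.go 
                   ┃       ┃     [x] main.rs 
                   ┃       ┃     [x] core/   
                   ┃       ┃       [x] types.
                   ┃       ┃       [x] cache.
                   ┃       ┃     [-] tests/  
▒    ░             ┃       ┃       [x] config
 █                 ┃       ┗━━━━━━━━━━━━━━━━━
   ▒  ▓            ┃                         
━━━━━━━━━━━━━━━━━━━┛                         
                                             
                                             
                                             
                                             
                                             
                                             
                                             


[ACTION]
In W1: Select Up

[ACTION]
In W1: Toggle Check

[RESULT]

                           ┠─────────────────
                           ┃>[x] repo/       
━━━━━━━━━━━━━━━━━━━┓       ┃   [x] handler.ts
wer                ┃       ┃   [x] static/   
───────────────────┨       ┃     [x] auth.go 
                   ┃       ┃     [x] main.rs 
                   ┃       ┃     [x] core/   
                   ┃       ┃       [x] types.
                   ┃       ┃       [x] cache.
                   ┃       ┃     [x] tests/  
▒    ░             ┃       ┃       [x] config
 █                 ┃       ┗━━━━━━━━━━━━━━━━━
   ▒  ▓            ┃                         
━━━━━━━━━━━━━━━━━━━┛                         
                                             
                                             
                                             
                                             
                                             
                                             
                                             


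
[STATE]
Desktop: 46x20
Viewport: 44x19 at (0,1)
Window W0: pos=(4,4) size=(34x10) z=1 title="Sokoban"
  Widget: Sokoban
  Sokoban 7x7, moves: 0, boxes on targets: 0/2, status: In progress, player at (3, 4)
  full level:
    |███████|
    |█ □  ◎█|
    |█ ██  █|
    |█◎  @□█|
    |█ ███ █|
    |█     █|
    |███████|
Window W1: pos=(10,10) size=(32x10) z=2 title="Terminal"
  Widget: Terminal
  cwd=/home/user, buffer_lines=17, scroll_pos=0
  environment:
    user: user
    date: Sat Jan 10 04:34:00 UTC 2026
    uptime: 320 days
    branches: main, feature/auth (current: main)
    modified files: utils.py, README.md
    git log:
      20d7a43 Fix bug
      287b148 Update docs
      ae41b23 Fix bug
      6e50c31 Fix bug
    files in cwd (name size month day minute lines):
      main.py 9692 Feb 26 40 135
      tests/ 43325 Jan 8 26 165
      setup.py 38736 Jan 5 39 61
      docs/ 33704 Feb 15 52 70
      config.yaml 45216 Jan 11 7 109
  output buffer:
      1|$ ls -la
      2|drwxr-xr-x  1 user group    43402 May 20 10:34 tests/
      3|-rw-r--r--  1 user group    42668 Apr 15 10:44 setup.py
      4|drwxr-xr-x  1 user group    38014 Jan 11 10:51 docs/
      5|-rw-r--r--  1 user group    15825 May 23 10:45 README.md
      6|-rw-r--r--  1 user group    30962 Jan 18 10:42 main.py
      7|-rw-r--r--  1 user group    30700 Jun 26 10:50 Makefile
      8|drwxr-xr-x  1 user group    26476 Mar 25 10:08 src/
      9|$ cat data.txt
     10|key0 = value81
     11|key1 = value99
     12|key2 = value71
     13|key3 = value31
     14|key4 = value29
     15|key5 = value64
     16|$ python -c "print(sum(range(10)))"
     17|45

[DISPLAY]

                                            
                                            
                                            
    ┏━━━━━━━━━━━━━━━━━━━━━━━━━━━━━━━━┓      
    ┃ Sokoban                        ┃      
    ┠────────────────────────────────┨      
    ┃███████                         ┃      
    ┃█ □  ◎█                         ┃      
    ┃█ ██  █                         ┃      
    ┃█◎  @┏━━━━━━━━━━━━━━━━━━━━━━━━━━━━━━┓  
    ┃█ ███┃ Terminal                     ┃  
    ┃█    ┠──────────────────────────────┨  
    ┗━━━━━┃$ ls -la                      ┃  
          ┃drwxr-xr-x  1 user group    43┃  
          ┃-rw-r--r--  1 user group    42┃  
          ┃drwxr-xr-x  1 user group    38┃  
          ┃-rw-r--r--  1 user group    15┃  
          ┃-rw-r--r--  1 user group    30┃  
          ┗━━━━━━━━━━━━━━━━━━━━━━━━━━━━━━┛  


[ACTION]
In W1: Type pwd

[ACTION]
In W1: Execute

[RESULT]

                                            
                                            
                                            
    ┏━━━━━━━━━━━━━━━━━━━━━━━━━━━━━━━━┓      
    ┃ Sokoban                        ┃      
    ┠────────────────────────────────┨      
    ┃███████                         ┃      
    ┃█ □  ◎█                         ┃      
    ┃█ ██  █                         ┃      
    ┃█◎  @┏━━━━━━━━━━━━━━━━━━━━━━━━━━━━━━┓  
    ┃█ ███┃ Terminal                     ┃  
    ┃█    ┠──────────────────────────────┨  
    ┗━━━━━┃key5 = value64                ┃  
          ┃$ python -c "print(sum(range(1┃  
          ┃45                            ┃  
          ┃$ pwd                         ┃  
          ┃/home/user                    ┃  
          ┃$ █                           ┃  
          ┗━━━━━━━━━━━━━━━━━━━━━━━━━━━━━━┛  


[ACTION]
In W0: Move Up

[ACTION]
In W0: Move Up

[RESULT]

                                            
                                            
                                            
    ┏━━━━━━━━━━━━━━━━━━━━━━━━━━━━━━━━┓      
    ┃ Sokoban                        ┃      
    ┠────────────────────────────────┨      
    ┃███████                         ┃      
    ┃█ □ @◎█                         ┃      
    ┃█ ██  █                         ┃      
    ┃█◎   ┏━━━━━━━━━━━━━━━━━━━━━━━━━━━━━━┓  
    ┃█ ███┃ Terminal                     ┃  
    ┃█    ┠──────────────────────────────┨  
    ┗━━━━━┃key5 = value64                ┃  
          ┃$ python -c "print(sum(range(1┃  
          ┃45                            ┃  
          ┃$ pwd                         ┃  
          ┃/home/user                    ┃  
          ┃$ █                           ┃  
          ┗━━━━━━━━━━━━━━━━━━━━━━━━━━━━━━┛  


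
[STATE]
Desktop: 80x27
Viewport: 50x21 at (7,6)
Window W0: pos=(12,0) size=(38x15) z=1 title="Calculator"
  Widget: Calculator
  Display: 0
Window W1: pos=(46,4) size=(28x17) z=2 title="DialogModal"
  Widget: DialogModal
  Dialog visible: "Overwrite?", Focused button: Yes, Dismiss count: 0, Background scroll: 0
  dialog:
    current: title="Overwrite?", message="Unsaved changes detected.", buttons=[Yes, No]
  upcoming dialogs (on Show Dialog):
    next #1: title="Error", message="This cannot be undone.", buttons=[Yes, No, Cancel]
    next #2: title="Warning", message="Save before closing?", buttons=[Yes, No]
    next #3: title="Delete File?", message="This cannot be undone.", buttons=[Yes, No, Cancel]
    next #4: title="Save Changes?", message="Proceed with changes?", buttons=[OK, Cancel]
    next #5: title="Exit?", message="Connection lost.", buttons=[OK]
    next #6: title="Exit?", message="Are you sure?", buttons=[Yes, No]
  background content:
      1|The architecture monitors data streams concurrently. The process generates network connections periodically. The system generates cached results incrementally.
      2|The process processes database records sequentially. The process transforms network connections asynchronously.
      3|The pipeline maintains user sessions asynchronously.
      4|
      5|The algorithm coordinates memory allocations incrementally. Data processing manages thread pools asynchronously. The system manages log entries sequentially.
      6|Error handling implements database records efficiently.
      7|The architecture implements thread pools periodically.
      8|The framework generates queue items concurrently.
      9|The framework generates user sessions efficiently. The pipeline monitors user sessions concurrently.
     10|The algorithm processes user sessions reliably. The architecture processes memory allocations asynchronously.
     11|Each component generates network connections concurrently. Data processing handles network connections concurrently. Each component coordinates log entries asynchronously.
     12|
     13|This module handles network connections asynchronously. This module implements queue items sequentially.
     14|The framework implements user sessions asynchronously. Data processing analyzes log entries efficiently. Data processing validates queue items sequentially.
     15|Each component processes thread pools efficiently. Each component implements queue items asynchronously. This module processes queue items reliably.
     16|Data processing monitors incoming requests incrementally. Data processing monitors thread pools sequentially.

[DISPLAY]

     ┃├───┼───┼───┼───┤                ┠──────────
     ┃│ 4 │ 5 │ 6 │ × │                ┃The archit
     ┃├───┼───┼───┼───┤                ┃The proces
     ┃│ 1 │ 2 │ 3 │ - │                ┃The pipeli
     ┃├───┼───┼───┼───┤                ┃          
     ┃│ 0 │ . │ = │ + │                ┃Th┌───────
     ┃├───┼───┼───┼───┤                ┃Er│     Ov
     ┃│ C │ MC│ MR│ M+│                ┃Th│Unsaved
     ┗━━━━━━━━━━━━━━━━━━━━━━━━━━━━━━━━━┃Th│     [Y
                                       ┃Th└───────
                                       ┃The algori
                                       ┃Each compo
                                       ┃          
                                       ┃This modul
                                       ┗━━━━━━━━━━
                                                  
                                                  
                                                  
                                                  
                                                  
                                                  


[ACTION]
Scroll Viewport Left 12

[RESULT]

            ┃├───┼───┼───┼───┤                ┠───
            ┃│ 4 │ 5 │ 6 │ × │                ┃The
            ┃├───┼───┼───┼───┤                ┃The
            ┃│ 1 │ 2 │ 3 │ - │                ┃The
            ┃├───┼───┼───┼───┤                ┃   
            ┃│ 0 │ . │ = │ + │                ┃Th┌
            ┃├───┼───┼───┼───┤                ┃Er│
            ┃│ C │ MC│ MR│ M+│                ┃Th│
            ┗━━━━━━━━━━━━━━━━━━━━━━━━━━━━━━━━━┃Th│
                                              ┃Th└
                                              ┃The
                                              ┃Eac
                                              ┃   
                                              ┃Thi
                                              ┗━━━
                                                  
                                                  
                                                  
                                                  
                                                  
                                                  


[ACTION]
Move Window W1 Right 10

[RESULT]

            ┃├───┼───┼───┼───┤                   ┃
            ┃│ 4 │ 5 │ 6 │ × │                   ┃
            ┃├───┼───┼───┼───┤                   ┃
            ┃│ 1 │ 2 │ 3 │ - │                   ┃
            ┃├───┼───┼───┼───┤                   ┃
            ┃│ 0 │ . │ = │ + │                   ┃
            ┃├───┼───┼───┼───┤                   ┃
            ┃│ C │ MC│ MR│ M+│                   ┃
            ┗━━━━━━━━━━━━━━━━━━━━━━━━━━━━━━━━━━━━┛
                                                  
                                                  
                                                  
                                                  
                                                  
                                                  
                                                  
                                                  
                                                  
                                                  
                                                  
                                                  


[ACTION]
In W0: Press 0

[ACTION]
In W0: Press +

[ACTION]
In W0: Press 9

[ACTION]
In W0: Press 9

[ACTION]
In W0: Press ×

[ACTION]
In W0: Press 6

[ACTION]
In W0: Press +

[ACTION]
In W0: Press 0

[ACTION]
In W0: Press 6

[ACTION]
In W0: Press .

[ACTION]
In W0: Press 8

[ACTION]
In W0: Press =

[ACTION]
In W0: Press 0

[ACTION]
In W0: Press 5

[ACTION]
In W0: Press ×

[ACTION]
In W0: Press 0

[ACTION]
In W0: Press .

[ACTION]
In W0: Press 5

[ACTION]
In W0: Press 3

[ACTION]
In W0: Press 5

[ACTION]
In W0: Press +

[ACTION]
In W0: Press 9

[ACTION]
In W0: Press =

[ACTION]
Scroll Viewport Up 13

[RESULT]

            ┏━━━━━━━━━━━━━━━━━━━━━━━━━━━━━━━━━━━━┓
            ┃ Calculator                         ┃
            ┠────────────────────────────────────┨
            ┃                              11.675┃
            ┃┌───┬───┬───┬───┐                   ┃
            ┃│ 7 │ 8 │ 9 │ ÷ │                   ┃
            ┃├───┼───┼───┼───┤                   ┃
            ┃│ 4 │ 5 │ 6 │ × │                   ┃
            ┃├───┼───┼───┼───┤                   ┃
            ┃│ 1 │ 2 │ 3 │ - │                   ┃
            ┃├───┼───┼───┼───┤                   ┃
            ┃│ 0 │ . │ = │ + │                   ┃
            ┃├───┼───┼───┼───┤                   ┃
            ┃│ C │ MC│ MR│ M+│                   ┃
            ┗━━━━━━━━━━━━━━━━━━━━━━━━━━━━━━━━━━━━┛
                                                  
                                                  
                                                  
                                                  
                                                  
                                                  
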